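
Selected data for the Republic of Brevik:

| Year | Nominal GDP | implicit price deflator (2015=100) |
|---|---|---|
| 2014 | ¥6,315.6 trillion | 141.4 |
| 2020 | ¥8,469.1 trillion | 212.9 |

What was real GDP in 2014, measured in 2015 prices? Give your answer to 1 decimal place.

Real GDP = Nominal / (implicit price deflator/100) = 6315.6 / 1.414 = 4466.48.

¥4,466.5 trillion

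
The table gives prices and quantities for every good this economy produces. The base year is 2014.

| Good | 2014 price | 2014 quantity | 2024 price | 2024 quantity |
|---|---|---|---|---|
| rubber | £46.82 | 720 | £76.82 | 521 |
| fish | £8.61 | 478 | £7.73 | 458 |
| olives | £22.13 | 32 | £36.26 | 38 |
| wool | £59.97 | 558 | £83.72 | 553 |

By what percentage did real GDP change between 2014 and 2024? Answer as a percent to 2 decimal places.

Real GDP 2014 = Nominal GDP 2014 = 46.82·720 + 8.61·478 + 22.13·32 + 59.97·558 = 71997.40.
Real GDP 2024 (at 2014 prices) = 46.82·521 + 8.61·458 + 22.13·38 + 59.97·553 = 62340.95.
Real growth = 62340.95/71997.40 − 1 = -0.1341.

-13.41%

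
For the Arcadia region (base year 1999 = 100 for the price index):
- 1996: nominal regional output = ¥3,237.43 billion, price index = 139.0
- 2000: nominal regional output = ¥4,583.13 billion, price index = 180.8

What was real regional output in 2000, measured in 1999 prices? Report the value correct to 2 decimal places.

Real regional output = Nominal / (price index/100) = 4583.13 / 1.808 = 2534.92.

¥2,534.92 billion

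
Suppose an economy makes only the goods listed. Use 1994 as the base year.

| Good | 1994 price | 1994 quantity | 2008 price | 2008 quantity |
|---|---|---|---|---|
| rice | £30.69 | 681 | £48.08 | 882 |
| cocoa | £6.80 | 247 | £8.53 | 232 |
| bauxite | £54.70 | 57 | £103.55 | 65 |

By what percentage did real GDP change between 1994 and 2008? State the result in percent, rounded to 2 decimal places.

25.31%

Real GDP 1994 = Nominal GDP 1994 = 30.69·681 + 6.80·247 + 54.70·57 = 25697.39.
Real GDP 2008 (at 1994 prices) = 30.69·882 + 6.80·232 + 54.70·65 = 32201.68.
Real growth = 32201.68/25697.39 − 1 = 0.2531.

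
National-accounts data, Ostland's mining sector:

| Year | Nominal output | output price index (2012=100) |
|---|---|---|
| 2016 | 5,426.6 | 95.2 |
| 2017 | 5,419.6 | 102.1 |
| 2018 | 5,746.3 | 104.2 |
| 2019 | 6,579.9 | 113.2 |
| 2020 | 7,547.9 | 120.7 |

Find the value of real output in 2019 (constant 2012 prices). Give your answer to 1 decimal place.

5,812.6

Real output 2019 = 6579.9 / 1.132 = 5812.63.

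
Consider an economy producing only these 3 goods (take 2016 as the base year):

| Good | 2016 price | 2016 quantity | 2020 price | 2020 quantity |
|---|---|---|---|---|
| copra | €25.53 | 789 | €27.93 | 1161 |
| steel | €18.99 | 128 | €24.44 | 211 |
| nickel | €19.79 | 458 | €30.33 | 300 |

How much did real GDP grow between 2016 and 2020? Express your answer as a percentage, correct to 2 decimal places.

25.12%

Real GDP 2016 = Nominal GDP 2016 = 25.53·789 + 18.99·128 + 19.79·458 = 31637.71.
Real GDP 2020 (at 2016 prices) = 25.53·1161 + 18.99·211 + 19.79·300 = 39584.22.
Real growth = 39584.22/31637.71 − 1 = 0.2512.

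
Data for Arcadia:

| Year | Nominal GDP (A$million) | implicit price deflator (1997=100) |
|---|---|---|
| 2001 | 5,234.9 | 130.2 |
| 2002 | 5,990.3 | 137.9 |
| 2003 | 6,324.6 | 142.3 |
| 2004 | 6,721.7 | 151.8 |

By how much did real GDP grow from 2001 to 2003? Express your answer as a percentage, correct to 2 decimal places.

10.54%

Real GDP 2001 = 5234.9/1.302 = 4020.66.
Real GDP 2003 = 6324.6/1.423 = 4444.55.
Change = 4444.55/4020.66 − 1 = 0.1054.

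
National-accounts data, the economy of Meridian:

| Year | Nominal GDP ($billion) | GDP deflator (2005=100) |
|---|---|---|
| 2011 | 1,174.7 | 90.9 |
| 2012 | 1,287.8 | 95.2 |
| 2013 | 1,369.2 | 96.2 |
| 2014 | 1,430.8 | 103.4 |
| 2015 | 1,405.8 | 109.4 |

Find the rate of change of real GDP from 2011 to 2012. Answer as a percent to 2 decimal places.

Real GDP 2011 = 1174.7/0.909 = 1292.30.
Real GDP 2012 = 1287.8/0.952 = 1352.73.
Change = 1352.73/1292.30 − 1 = 0.0468.

4.68%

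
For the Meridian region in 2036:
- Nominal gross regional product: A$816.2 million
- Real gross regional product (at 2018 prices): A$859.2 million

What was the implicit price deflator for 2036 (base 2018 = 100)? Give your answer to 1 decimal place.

95.0

implicit price deflator = (Nominal / Real) × 100 = 816.2 / 859.2 × 100 = 95.00.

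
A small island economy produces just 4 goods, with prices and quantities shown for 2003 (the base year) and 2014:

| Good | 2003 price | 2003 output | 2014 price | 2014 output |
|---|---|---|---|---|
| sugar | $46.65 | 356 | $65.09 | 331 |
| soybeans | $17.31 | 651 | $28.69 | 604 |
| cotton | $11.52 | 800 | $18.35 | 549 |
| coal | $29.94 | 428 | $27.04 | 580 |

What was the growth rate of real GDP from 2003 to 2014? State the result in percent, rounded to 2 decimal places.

-0.64%

Real GDP 2003 = Nominal GDP 2003 = 46.65·356 + 17.31·651 + 11.52·800 + 29.94·428 = 49906.53.
Real GDP 2014 (at 2003 prices) = 46.65·331 + 17.31·604 + 11.52·549 + 29.94·580 = 49586.07.
Real growth = 49586.07/49906.53 − 1 = -0.0064.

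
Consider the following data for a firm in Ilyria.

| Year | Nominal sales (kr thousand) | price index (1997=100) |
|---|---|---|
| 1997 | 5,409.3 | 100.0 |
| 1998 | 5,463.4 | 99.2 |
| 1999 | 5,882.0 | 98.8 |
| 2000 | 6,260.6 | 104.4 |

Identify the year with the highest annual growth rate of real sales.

1998: real = 5463.4/0.992 = 5507.46; growth vs 1997 (5409.30) = 1.81%.
1999: real = 5882.0/0.988 = 5953.44; growth vs 1998 (5507.46) = 8.10%.
2000: real = 6260.6/1.044 = 5996.74; growth vs 1999 (5953.44) = 0.73%.

1999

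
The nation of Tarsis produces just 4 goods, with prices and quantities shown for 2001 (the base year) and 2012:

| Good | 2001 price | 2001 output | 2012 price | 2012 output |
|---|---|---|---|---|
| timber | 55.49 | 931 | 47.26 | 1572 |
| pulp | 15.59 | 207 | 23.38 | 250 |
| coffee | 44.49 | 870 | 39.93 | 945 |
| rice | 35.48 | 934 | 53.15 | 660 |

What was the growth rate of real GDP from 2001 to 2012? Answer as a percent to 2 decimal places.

23.56%

Real GDP 2001 = Nominal GDP 2001 = 55.49·931 + 15.59·207 + 44.49·870 + 35.48·934 = 126732.94.
Real GDP 2012 (at 2001 prices) = 55.49·1572 + 15.59·250 + 44.49·945 + 35.48·660 = 156587.63.
Real growth = 156587.63/126732.94 − 1 = 0.2356.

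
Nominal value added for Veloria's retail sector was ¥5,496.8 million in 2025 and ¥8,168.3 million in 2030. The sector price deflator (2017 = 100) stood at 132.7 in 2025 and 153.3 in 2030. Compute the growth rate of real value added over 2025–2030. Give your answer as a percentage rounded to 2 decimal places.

28.63%

Deflate each year: 2025 → 5496.8/1.327 = 4142.28; 2030 → 8168.3/1.533 = 5328.31.
So real value added changed by 5328.31/4142.28 − 1 = 0.2863, i.e. 28.63%.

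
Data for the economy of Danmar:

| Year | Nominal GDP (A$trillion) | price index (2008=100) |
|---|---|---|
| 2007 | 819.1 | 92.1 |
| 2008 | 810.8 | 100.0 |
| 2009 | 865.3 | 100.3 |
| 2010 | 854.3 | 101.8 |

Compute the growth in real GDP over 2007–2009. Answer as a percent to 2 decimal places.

Real GDP 2007 = 819.1/0.921 = 889.36.
Real GDP 2009 = 865.3/1.003 = 862.71.
Change = 862.71/889.36 − 1 = -0.0300.

-3.00%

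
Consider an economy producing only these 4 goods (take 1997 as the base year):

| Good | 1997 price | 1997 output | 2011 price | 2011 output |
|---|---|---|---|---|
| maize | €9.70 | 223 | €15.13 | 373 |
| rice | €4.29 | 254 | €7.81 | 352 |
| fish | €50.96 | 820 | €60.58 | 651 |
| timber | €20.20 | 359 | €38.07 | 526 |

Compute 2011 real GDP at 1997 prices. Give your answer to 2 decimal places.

€48928.34

Real GDP 2011 = Σ (p_1997 × q_2011) = 9.70·373 + 4.29·352 + 50.96·651 + 20.20·526 = 48928.34.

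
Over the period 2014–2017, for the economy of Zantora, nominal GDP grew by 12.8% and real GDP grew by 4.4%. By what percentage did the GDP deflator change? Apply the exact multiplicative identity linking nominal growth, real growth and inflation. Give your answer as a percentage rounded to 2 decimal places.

8.05%

(1 + g_nom) = (1 + g_real)(1 + π), so π = 1.1280 / 1.0440 − 1 = 0.08046.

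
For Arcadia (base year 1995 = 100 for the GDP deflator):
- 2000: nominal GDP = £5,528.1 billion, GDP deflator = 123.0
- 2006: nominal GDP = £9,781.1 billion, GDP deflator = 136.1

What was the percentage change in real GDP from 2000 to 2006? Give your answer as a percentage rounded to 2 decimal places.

59.90%

Real GDP 2000 = 5528.1 / 1.230 = 4494.39.
Real GDP 2006 = 9781.1 / 1.361 = 7186.70.
Real growth = 7186.70 / 4494.39 − 1 = 0.5990.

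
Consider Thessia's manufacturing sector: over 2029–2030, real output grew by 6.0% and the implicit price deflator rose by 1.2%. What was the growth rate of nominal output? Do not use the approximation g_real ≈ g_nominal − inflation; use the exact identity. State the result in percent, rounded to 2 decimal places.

7.27%

(1 + g_nom) = (1 + g_real)(1 + π) = 1.0600 × 1.0120 = 1.07272.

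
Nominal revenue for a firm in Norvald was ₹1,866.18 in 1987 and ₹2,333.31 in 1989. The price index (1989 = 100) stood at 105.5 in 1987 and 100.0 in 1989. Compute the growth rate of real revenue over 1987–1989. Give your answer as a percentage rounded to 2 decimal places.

Deflate each year: 1987 → 1866.18/1.055 = 1768.89; 1989 → 2333.31/1.000 = 2333.31.
So real revenue changed by 2333.31/1768.89 − 1 = 0.3191, i.e. 31.91%.

31.91%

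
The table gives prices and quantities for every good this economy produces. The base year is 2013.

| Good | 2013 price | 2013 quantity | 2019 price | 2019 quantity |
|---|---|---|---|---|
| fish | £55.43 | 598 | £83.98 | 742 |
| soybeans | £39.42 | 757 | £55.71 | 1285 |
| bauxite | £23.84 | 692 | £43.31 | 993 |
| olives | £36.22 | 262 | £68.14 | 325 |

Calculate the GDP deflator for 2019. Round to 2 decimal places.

156.45

Nominal GDP 2019 = 83.98·742 + 55.71·1285 + 43.31·993 + 68.14·325 = 199052.84.
Real GDP 2019 (at 2013 prices) = 55.43·742 + 39.42·1285 + 23.84·993 + 36.22·325 = 127228.38.
Deflator = Nominal/Real × 100 = 199052.84/127228.38 × 100 = 156.453.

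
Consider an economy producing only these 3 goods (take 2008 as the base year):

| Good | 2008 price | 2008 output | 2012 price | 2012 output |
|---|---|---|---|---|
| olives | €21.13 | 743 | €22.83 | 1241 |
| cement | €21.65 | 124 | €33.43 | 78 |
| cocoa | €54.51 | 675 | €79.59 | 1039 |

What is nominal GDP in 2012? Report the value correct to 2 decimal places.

Nominal GDP 2012 = Σ (p_2012 × q_2012) = 22.83·1241 + 33.43·78 + 79.59·1039 = 113633.58.

€113633.58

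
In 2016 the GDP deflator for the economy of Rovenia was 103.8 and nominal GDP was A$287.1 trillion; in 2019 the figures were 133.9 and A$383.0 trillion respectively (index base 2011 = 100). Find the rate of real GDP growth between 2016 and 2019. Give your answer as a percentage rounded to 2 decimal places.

3.41%

Real GDP 2016 = 287.1 / 1.038 = 276.59.
Real GDP 2019 = 383.0 / 1.339 = 286.03.
Real growth = 286.03 / 276.59 − 1 = 0.0341.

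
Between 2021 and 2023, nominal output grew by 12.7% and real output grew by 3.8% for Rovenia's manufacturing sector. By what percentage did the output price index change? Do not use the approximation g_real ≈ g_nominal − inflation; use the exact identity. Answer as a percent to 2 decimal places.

8.57%

(1 + g_nom) = (1 + g_real)(1 + π), so π = 1.1270 / 1.0380 − 1 = 0.08574.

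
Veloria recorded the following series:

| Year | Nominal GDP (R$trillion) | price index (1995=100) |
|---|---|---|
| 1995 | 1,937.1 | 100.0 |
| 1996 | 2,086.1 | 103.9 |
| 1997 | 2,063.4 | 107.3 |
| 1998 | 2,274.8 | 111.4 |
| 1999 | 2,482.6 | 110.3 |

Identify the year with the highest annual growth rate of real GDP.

1996: real = 2086.1/1.039 = 2007.80; growth vs 1995 (1937.10) = 3.65%.
1997: real = 2063.4/1.073 = 1923.02; growth vs 1996 (2007.80) = -4.22%.
1998: real = 2274.8/1.114 = 2042.01; growth vs 1997 (1923.02) = 6.19%.
1999: real = 2482.6/1.103 = 2250.77; growth vs 1998 (2042.01) = 10.22%.

1999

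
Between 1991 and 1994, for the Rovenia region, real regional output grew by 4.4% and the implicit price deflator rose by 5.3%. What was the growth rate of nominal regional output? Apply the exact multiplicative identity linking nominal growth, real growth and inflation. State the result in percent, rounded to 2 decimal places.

(1 + g_nom) = (1 + g_real)(1 + π) = 1.0440 × 1.0530 = 1.09933.

9.93%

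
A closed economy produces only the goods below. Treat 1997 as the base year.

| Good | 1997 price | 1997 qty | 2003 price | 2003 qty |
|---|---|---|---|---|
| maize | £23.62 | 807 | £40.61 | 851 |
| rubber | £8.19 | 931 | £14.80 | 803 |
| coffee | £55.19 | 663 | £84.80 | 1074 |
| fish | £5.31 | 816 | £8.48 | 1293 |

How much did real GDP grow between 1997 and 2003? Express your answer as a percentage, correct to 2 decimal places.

Real GDP 1997 = Nominal GDP 1997 = 23.62·807 + 8.19·931 + 55.19·663 + 5.31·816 = 67610.16.
Real GDP 2003 (at 1997 prices) = 23.62·851 + 8.19·803 + 55.19·1074 + 5.31·1293 = 92817.08.
Real growth = 92817.08/67610.16 − 1 = 0.3728.

37.28%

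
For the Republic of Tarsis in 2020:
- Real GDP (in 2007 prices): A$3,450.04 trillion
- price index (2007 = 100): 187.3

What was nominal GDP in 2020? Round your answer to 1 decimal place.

A$6,461.9 trillion

Nominal GDP = Real × (price index/100) = 3450.04 × 1.873 = 6461.92.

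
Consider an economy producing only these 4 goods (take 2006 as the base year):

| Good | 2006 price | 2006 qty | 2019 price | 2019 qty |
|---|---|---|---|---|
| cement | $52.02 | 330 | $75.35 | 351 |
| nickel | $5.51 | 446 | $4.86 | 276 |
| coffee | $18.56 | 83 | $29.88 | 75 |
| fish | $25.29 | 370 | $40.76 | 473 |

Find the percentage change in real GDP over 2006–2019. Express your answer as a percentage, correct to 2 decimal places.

8.56%

Real GDP 2006 = Nominal GDP 2006 = 52.02·330 + 5.51·446 + 18.56·83 + 25.29·370 = 30521.84.
Real GDP 2019 (at 2006 prices) = 52.02·351 + 5.51·276 + 18.56·75 + 25.29·473 = 33133.95.
Real growth = 33133.95/30521.84 − 1 = 0.0856.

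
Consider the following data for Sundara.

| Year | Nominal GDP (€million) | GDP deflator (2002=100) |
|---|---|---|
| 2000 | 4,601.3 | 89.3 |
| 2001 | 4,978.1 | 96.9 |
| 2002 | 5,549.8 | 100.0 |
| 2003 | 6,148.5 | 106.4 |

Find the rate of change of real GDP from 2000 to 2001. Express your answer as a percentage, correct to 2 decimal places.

-0.30%

Real GDP 2000 = 4601.3/0.893 = 5152.63.
Real GDP 2001 = 4978.1/0.969 = 5137.36.
Change = 5137.36/5152.63 − 1 = -0.0030.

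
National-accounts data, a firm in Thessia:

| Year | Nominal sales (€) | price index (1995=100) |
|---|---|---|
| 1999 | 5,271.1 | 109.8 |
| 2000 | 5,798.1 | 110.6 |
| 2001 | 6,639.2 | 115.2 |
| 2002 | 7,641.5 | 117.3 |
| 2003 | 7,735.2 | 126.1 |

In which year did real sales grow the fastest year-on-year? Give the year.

2000: real = 5798.1/1.106 = 5242.41; growth vs 1999 (4800.64) = 9.20%.
2001: real = 6639.2/1.152 = 5763.19; growth vs 2000 (5242.41) = 9.93%.
2002: real = 7641.5/1.173 = 6514.49; growth vs 2001 (5763.19) = 13.04%.
2003: real = 7735.2/1.261 = 6134.18; growth vs 2002 (6514.49) = -5.84%.

2002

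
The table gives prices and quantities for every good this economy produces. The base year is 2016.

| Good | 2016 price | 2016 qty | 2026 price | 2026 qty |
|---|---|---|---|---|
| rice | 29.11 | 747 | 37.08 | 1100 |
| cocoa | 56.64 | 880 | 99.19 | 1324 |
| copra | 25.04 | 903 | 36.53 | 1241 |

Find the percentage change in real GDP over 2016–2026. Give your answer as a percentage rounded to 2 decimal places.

46.59%

Real GDP 2016 = Nominal GDP 2016 = 29.11·747 + 56.64·880 + 25.04·903 = 94199.49.
Real GDP 2026 (at 2016 prices) = 29.11·1100 + 56.64·1324 + 25.04·1241 = 138087.00.
Real growth = 138087.00/94199.49 − 1 = 0.4659.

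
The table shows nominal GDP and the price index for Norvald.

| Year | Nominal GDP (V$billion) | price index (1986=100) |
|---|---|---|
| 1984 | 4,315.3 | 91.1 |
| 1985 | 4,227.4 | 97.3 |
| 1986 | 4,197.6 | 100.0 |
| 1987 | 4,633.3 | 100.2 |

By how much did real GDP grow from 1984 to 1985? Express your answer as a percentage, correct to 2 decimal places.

Real GDP 1984 = 4315.3/0.911 = 4736.88.
Real GDP 1985 = 4227.4/0.973 = 4344.71.
Change = 4344.71/4736.88 − 1 = -0.0828.

-8.28%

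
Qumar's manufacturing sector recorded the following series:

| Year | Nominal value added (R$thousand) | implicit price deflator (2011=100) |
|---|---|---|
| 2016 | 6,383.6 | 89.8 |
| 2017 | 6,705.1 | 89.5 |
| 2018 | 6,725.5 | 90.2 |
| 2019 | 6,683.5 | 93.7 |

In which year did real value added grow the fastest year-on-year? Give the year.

2017

2017: real = 6705.1/0.895 = 7491.73; growth vs 2016 (7108.69) = 5.39%.
2018: real = 6725.5/0.902 = 7456.21; growth vs 2017 (7491.73) = -0.47%.
2019: real = 6683.5/0.937 = 7132.87; growth vs 2018 (7456.21) = -4.34%.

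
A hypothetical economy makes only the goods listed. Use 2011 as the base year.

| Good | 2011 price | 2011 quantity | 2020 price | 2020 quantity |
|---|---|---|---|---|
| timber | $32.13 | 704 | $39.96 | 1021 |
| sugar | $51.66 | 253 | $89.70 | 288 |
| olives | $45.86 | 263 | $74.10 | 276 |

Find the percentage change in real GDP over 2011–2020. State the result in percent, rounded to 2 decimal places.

Real GDP 2011 = Nominal GDP 2011 = 32.13·704 + 51.66·253 + 45.86·263 = 47750.68.
Real GDP 2020 (at 2011 prices) = 32.13·1021 + 51.66·288 + 45.86·276 = 60340.17.
Real growth = 60340.17/47750.68 − 1 = 0.2637.

26.37%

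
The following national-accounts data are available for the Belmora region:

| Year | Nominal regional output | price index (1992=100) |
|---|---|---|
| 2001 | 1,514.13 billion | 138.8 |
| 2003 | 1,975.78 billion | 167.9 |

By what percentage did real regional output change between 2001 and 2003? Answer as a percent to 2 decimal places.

Real regional output 2001 = 1514.13 / 1.388 = 1090.87.
Real regional output 2003 = 1975.78 / 1.679 = 1176.76.
Real growth = 1176.76 / 1090.87 − 1 = 0.0787.

7.87%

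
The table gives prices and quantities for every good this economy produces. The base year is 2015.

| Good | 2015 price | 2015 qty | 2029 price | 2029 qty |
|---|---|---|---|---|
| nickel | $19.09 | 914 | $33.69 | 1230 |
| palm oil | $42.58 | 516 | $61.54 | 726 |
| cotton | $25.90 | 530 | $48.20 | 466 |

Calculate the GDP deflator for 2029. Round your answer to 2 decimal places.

163.37

Nominal GDP 2029 = 33.69·1230 + 61.54·726 + 48.20·466 = 108577.94.
Real GDP 2029 (at 2015 prices) = 19.09·1230 + 42.58·726 + 25.90·466 = 66463.18.
Deflator = Nominal/Real × 100 = 108577.94/66463.18 × 100 = 163.366.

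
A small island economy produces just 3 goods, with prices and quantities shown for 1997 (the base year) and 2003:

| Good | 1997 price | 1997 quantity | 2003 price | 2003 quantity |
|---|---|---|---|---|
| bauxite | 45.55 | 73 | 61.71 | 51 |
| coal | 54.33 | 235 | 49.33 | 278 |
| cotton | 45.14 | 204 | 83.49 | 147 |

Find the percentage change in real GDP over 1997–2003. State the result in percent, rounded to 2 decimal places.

Real GDP 1997 = Nominal GDP 1997 = 45.55·73 + 54.33·235 + 45.14·204 = 25301.26.
Real GDP 2003 (at 1997 prices) = 45.55·51 + 54.33·278 + 45.14·147 = 24062.37.
Real growth = 24062.37/25301.26 − 1 = -0.0490.

-4.90%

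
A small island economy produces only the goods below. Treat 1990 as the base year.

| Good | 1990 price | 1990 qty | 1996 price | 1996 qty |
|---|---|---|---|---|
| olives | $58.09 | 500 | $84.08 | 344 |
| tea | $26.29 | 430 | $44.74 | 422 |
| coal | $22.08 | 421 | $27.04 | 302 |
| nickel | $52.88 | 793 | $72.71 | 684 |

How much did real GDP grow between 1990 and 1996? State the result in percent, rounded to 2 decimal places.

-19.29%

Real GDP 1990 = Nominal GDP 1990 = 58.09·500 + 26.29·430 + 22.08·421 + 52.88·793 = 91579.22.
Real GDP 1996 (at 1990 prices) = 58.09·344 + 26.29·422 + 22.08·302 + 52.88·684 = 73915.42.
Real growth = 73915.42/91579.22 − 1 = -0.1929.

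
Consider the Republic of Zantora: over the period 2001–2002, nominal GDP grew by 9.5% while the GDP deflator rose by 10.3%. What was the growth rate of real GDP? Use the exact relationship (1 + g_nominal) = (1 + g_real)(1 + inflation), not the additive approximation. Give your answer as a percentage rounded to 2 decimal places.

(1 + g_nom) = (1 + g_real)(1 + π), so g_real = 1.0950 / 1.1030 − 1 = -0.00725.

-0.73%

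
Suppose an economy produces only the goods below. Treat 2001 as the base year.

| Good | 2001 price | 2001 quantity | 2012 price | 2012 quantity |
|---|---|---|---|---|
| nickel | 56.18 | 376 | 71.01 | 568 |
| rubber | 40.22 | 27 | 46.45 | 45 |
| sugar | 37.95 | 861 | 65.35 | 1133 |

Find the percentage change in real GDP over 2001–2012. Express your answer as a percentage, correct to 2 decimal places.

Real GDP 2001 = Nominal GDP 2001 = 56.18·376 + 40.22·27 + 37.95·861 = 54884.57.
Real GDP 2012 (at 2001 prices) = 56.18·568 + 40.22·45 + 37.95·1133 = 76717.49.
Real growth = 76717.49/54884.57 − 1 = 0.3978.

39.78%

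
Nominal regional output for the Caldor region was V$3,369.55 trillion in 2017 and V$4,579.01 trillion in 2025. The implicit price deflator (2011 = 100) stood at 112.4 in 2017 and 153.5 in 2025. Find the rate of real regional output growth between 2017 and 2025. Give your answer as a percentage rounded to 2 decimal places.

-0.49%

Real regional output 2017 = 3369.55 / 1.124 = 2997.82.
Real regional output 2025 = 4579.01 / 1.535 = 2983.07.
Real growth = 2983.07 / 2997.82 − 1 = -0.0049.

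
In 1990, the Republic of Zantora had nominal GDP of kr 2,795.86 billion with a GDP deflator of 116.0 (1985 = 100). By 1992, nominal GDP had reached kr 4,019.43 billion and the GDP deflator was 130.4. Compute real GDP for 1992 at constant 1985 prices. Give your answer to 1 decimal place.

Real GDP = Nominal / (GDP deflator/100) = 4019.43 / 1.304 = 3082.38.

kr 3,082.4 billion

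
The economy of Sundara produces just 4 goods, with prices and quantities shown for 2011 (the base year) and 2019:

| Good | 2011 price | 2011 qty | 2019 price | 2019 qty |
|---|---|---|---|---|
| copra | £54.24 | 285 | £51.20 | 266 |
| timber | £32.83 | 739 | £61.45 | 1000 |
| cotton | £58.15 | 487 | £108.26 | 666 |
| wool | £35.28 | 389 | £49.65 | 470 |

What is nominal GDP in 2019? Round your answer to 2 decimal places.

Nominal GDP 2019 = Σ (p_2019 × q_2019) = 51.20·266 + 61.45·1000 + 108.26·666 + 49.65·470 = 170505.86.

£170505.86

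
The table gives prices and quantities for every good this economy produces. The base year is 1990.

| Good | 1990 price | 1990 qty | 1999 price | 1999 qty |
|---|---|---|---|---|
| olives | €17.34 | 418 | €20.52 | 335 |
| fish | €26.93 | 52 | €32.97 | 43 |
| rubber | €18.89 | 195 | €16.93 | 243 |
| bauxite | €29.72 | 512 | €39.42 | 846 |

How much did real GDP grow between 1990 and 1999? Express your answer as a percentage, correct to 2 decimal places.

Real GDP 1990 = Nominal GDP 1990 = 17.34·418 + 26.93·52 + 18.89·195 + 29.72·512 = 27548.67.
Real GDP 1999 (at 1990 prices) = 17.34·335 + 26.93·43 + 18.89·243 + 29.72·846 = 36700.28.
Real growth = 36700.28/27548.67 − 1 = 0.3322.

33.22%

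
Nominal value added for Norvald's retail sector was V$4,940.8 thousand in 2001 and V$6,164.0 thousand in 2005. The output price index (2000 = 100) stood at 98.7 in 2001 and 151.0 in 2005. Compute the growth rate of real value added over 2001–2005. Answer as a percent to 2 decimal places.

Real value added 2001 = 4940.8 / 0.987 = 5005.88.
Real value added 2005 = 6164.0 / 1.510 = 4082.12.
Real growth = 4082.12 / 5005.88 − 1 = -0.1845.

-18.45%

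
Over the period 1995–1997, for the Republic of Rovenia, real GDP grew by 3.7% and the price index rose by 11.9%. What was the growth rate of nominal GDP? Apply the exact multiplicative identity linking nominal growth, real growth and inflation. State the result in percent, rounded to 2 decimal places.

16.04%

(1 + g_nom) = (1 + g_real)(1 + π) = 1.0370 × 1.1190 = 1.16040.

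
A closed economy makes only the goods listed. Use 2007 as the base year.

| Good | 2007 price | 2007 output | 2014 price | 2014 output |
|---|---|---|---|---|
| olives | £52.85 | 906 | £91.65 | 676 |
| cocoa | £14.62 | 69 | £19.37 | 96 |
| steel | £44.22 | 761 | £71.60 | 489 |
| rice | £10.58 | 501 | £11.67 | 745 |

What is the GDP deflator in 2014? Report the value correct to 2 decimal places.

161.36

Nominal GDP 2014 = 91.65·676 + 19.37·96 + 71.60·489 + 11.67·745 = 107521.47.
Real GDP 2014 (at 2007 prices) = 52.85·676 + 14.62·96 + 44.22·489 + 10.58·745 = 66635.80.
Deflator = Nominal/Real × 100 = 107521.47/66635.80 × 100 = 161.357.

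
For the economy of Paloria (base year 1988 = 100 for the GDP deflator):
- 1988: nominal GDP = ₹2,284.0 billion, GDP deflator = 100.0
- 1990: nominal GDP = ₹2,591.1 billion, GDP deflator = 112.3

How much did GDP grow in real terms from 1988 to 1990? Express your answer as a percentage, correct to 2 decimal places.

1.02%

Real GDP 1988 = 2284.0 / 1.000 = 2284.00.
Real GDP 1990 = 2591.1 / 1.123 = 2307.30.
Real growth = 2307.30 / 2284.00 − 1 = 0.0102.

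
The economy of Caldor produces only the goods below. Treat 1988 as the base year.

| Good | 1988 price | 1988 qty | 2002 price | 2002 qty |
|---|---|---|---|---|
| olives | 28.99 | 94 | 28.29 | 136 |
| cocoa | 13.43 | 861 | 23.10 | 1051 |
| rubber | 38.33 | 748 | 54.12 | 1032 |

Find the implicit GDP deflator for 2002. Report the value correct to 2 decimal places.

Nominal GDP 2002 = 28.29·136 + 23.10·1051 + 54.12·1032 = 83977.38.
Real GDP 2002 (at 1988 prices) = 28.99·136 + 13.43·1051 + 38.33·1032 = 57614.13.
Deflator = Nominal/Real × 100 = 83977.38/57614.13 × 100 = 145.758.

145.76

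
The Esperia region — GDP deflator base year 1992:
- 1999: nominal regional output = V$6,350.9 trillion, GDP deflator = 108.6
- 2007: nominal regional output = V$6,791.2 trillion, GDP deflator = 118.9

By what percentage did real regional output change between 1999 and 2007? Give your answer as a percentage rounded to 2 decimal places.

-2.33%

Real regional output 1999 = 6350.9 / 1.086 = 5847.97.
Real regional output 2007 = 6791.2 / 1.189 = 5711.69.
Real growth = 5711.69 / 5847.97 − 1 = -0.0233.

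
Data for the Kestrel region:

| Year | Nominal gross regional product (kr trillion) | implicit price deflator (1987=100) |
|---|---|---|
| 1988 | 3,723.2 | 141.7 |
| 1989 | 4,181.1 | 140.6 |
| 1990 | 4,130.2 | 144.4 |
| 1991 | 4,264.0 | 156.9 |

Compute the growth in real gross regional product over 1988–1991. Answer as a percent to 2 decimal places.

3.43%

Real gross regional product 1988 = 3723.2/1.417 = 2627.52.
Real gross regional product 1991 = 4264.0/1.569 = 2717.65.
Change = 2717.65/2627.52 − 1 = 0.0343.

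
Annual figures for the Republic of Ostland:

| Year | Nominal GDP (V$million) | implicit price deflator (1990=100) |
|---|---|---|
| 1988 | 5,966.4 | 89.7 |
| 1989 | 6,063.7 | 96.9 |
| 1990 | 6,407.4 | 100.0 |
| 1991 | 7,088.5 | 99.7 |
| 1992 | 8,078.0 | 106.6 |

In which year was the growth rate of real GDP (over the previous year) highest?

1991

1989: real = 6063.7/0.969 = 6257.69; growth vs 1988 (6651.51) = -5.92%.
1990: real = 6407.4/1.000 = 6407.40; growth vs 1989 (6257.69) = 2.39%.
1991: real = 7088.5/0.997 = 7109.83; growth vs 1990 (6407.40) = 10.96%.
1992: real = 8078.0/1.066 = 7577.86; growth vs 1991 (7109.83) = 6.58%.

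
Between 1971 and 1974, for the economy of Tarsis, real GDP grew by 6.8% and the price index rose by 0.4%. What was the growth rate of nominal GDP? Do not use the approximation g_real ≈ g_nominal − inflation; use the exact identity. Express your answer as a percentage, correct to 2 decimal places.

(1 + g_nom) = (1 + g_real)(1 + π) = 1.0680 × 1.0040 = 1.07227.

7.23%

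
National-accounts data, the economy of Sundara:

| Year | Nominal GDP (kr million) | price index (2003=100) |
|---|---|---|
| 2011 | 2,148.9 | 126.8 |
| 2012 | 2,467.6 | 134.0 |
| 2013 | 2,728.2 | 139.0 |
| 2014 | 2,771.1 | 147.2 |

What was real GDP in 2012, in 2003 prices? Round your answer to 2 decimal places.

kr 1,841.49 million

Real GDP 2012 = 2467.6 / 1.340 = 1841.49.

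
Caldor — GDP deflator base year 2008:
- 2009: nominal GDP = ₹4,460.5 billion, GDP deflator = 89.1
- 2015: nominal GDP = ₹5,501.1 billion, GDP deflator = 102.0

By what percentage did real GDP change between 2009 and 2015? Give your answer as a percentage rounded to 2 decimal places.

Deflate each year: 2009 → 4460.5/0.891 = 5006.17; 2015 → 5501.1/1.020 = 5393.24.
So real GDP changed by 5393.24/5006.17 − 1 = 0.0773, i.e. 7.73%.

7.73%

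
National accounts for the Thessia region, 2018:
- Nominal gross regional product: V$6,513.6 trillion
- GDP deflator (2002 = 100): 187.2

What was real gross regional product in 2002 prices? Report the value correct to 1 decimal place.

Real gross regional product = Nominal / (GDP deflator/100) = 6513.6 / 1.872 = 3479.49.

V$3,479.5 trillion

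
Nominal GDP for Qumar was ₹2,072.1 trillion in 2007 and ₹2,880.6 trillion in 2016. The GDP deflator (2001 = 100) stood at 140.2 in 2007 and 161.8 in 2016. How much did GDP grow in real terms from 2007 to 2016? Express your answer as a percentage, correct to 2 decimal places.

Real GDP 2007 = 2072.1 / 1.402 = 1477.96.
Real GDP 2016 = 2880.6 / 1.618 = 1780.35.
Real growth = 1780.35 / 1477.96 − 1 = 0.2046.

20.46%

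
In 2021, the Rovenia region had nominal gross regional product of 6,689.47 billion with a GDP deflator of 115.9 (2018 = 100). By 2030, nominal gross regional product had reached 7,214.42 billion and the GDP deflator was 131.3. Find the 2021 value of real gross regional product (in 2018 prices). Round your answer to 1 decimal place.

Real gross regional product = Nominal / (GDP deflator/100) = 6689.47 / 1.159 = 5771.76.

5,771.8 billion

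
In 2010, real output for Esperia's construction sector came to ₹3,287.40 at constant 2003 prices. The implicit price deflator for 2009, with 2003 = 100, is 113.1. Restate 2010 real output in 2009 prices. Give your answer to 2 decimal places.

Real output in 2009 prices = Real output in 2003 prices × (P_2009/P_2003) = 3287.40 × 1.131 = 3718.05.

₹3,718.05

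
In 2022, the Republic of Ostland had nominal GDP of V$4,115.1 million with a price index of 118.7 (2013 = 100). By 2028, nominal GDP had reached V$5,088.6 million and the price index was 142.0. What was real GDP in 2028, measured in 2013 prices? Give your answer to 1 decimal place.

Real GDP = Nominal / (price index/100) = 5088.6 / 1.420 = 3583.52.

V$3,583.5 million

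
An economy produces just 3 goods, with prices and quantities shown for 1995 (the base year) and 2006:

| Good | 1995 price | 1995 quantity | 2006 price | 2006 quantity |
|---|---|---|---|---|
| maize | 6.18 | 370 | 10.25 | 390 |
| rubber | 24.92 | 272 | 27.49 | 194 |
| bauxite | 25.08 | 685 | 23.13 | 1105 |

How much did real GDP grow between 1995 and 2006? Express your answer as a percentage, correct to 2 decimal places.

Real GDP 1995 = Nominal GDP 1995 = 6.18·370 + 24.92·272 + 25.08·685 = 26244.64.
Real GDP 2006 (at 1995 prices) = 6.18·390 + 24.92·194 + 25.08·1105 = 34958.08.
Real growth = 34958.08/26244.64 − 1 = 0.3320.

33.20%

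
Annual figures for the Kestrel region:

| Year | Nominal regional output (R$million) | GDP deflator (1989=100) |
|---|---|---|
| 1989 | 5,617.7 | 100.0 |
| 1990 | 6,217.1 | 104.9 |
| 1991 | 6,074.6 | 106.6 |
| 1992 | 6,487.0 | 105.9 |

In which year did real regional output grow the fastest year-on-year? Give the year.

1990: real = 6217.1/1.049 = 5926.69; growth vs 1989 (5617.70) = 5.50%.
1991: real = 6074.6/1.066 = 5698.50; growth vs 1990 (5926.69) = -3.85%.
1992: real = 6487.0/1.059 = 6125.59; growth vs 1991 (5698.50) = 7.49%.

1992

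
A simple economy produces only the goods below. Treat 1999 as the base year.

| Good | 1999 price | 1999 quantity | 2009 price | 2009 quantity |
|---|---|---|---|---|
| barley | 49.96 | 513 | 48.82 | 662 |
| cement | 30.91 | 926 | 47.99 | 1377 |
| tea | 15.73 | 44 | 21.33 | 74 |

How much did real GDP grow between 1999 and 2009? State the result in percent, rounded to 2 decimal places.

Real GDP 1999 = Nominal GDP 1999 = 49.96·513 + 30.91·926 + 15.73·44 = 54944.26.
Real GDP 2009 (at 1999 prices) = 49.96·662 + 30.91·1377 + 15.73·74 = 76800.61.
Real growth = 76800.61/54944.26 − 1 = 0.3978.

39.78%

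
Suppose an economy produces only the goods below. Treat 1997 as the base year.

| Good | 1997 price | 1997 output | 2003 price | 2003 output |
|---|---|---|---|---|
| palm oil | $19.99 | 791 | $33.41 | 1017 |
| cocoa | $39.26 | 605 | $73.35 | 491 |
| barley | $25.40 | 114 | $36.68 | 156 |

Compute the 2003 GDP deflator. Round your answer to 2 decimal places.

Nominal GDP 2003 = 33.41·1017 + 73.35·491 + 36.68·156 = 75714.90.
Real GDP 2003 (at 1997 prices) = 19.99·1017 + 39.26·491 + 25.40·156 = 43568.89.
Deflator = Nominal/Real × 100 = 75714.90/43568.89 × 100 = 173.782.

173.78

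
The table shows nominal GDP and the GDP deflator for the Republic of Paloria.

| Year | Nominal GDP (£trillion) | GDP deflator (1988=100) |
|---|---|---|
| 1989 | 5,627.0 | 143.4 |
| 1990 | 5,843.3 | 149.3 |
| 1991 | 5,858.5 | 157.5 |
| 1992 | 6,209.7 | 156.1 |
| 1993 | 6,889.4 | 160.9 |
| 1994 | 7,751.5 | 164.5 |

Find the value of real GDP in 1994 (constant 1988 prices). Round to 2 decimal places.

Real GDP 1994 = 7751.5 / 1.645 = 4712.16.

£4,712.16 trillion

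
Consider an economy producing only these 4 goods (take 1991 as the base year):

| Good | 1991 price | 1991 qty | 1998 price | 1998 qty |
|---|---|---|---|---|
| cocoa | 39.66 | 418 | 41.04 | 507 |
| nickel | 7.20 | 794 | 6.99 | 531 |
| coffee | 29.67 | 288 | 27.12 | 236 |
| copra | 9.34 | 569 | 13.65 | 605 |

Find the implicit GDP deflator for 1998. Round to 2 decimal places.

107.09

Nominal GDP 1998 = 41.04·507 + 6.99·531 + 27.12·236 + 13.65·605 = 39177.54.
Real GDP 1998 (at 1991 prices) = 39.66·507 + 7.20·531 + 29.67·236 + 9.34·605 = 36583.64.
Deflator = Nominal/Real × 100 = 39177.54/36583.64 × 100 = 107.090.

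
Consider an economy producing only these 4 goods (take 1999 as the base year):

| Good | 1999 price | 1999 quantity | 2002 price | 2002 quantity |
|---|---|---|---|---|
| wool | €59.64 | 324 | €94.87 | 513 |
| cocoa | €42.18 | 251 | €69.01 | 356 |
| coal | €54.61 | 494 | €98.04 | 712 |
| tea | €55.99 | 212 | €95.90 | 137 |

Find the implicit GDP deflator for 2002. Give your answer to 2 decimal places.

Nominal GDP 2002 = 94.87·513 + 69.01·356 + 98.04·712 + 95.90·137 = 156178.65.
Real GDP 2002 (at 1999 prices) = 59.64·513 + 42.18·356 + 54.61·712 + 55.99·137 = 92164.35.
Deflator = Nominal/Real × 100 = 156178.65/92164.35 × 100 = 169.457.

169.46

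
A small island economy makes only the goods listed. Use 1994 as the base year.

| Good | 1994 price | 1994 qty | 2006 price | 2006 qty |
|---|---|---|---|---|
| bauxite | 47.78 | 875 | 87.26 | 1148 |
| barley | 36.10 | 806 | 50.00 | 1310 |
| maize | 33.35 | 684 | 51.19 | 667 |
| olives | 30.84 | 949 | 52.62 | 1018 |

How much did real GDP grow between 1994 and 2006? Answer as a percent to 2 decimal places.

Real GDP 1994 = Nominal GDP 1994 = 47.78·875 + 36.10·806 + 33.35·684 + 30.84·949 = 122982.66.
Real GDP 2006 (at 1994 prices) = 47.78·1148 + 36.10·1310 + 33.35·667 + 30.84·1018 = 155782.01.
Real growth = 155782.01/122982.66 − 1 = 0.2667.

26.67%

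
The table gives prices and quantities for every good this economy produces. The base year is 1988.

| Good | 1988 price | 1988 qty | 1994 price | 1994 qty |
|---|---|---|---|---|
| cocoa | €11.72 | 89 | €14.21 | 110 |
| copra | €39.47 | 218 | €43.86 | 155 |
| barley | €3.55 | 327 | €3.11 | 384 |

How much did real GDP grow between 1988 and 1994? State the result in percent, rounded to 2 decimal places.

Real GDP 1988 = Nominal GDP 1988 = 11.72·89 + 39.47·218 + 3.55·327 = 10808.39.
Real GDP 1994 (at 1988 prices) = 11.72·110 + 39.47·155 + 3.55·384 = 8770.25.
Real growth = 8770.25/10808.39 − 1 = -0.1886.

-18.86%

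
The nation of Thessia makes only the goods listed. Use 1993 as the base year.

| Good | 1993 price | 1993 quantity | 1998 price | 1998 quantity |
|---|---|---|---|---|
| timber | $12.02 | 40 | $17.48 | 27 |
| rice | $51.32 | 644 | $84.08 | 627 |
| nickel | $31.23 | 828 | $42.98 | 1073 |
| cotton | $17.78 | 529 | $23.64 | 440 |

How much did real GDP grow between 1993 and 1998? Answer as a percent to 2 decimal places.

Real GDP 1993 = Nominal GDP 1993 = 12.02·40 + 51.32·644 + 31.23·828 + 17.78·529 = 68794.94.
Real GDP 1998 (at 1993 prices) = 12.02·27 + 51.32·627 + 31.23·1073 + 17.78·440 = 73835.17.
Real growth = 73835.17/68794.94 − 1 = 0.0733.

7.33%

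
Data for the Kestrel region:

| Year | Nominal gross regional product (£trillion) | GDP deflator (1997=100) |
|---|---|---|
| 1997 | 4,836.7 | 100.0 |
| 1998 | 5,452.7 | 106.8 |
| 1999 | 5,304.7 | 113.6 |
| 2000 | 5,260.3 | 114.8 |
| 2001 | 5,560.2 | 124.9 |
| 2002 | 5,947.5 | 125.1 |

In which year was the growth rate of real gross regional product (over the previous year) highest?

2002

1998: real = 5452.7/1.068 = 5105.52; growth vs 1997 (4836.70) = 5.56%.
1999: real = 5304.7/1.136 = 4669.63; growth vs 1998 (5105.52) = -8.54%.
2000: real = 5260.3/1.148 = 4582.14; growth vs 1999 (4669.63) = -1.87%.
2001: real = 5560.2/1.249 = 4451.72; growth vs 2000 (4582.14) = -2.85%.
2002: real = 5947.5/1.251 = 4754.20; growth vs 2001 (4451.72) = 6.79%.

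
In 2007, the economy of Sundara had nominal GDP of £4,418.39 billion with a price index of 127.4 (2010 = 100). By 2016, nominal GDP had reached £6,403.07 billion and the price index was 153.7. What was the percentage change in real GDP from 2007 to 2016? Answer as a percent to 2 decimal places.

20.12%

Real GDP 2007 = 4418.39 / 1.274 = 3468.12.
Real GDP 2016 = 6403.07 / 1.537 = 4165.95.
Real growth = 4165.95 / 3468.12 − 1 = 0.2012.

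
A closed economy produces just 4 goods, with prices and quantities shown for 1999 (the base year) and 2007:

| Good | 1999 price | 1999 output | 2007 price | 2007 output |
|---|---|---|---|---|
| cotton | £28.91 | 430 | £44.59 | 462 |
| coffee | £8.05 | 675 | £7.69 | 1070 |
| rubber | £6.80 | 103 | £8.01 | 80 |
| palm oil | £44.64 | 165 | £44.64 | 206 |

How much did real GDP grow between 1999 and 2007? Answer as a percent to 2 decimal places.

22.28%

Real GDP 1999 = Nominal GDP 1999 = 28.91·430 + 8.05·675 + 6.80·103 + 44.64·165 = 25931.05.
Real GDP 2007 (at 1999 prices) = 28.91·462 + 8.05·1070 + 6.80·80 + 44.64·206 = 31709.76.
Real growth = 31709.76/25931.05 − 1 = 0.2228.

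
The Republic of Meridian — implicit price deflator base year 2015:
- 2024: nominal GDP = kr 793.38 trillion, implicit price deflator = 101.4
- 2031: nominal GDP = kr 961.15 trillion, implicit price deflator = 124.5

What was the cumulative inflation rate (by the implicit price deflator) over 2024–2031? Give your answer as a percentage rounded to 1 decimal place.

Price-level change = 124.5 / 101.4 − 1 = 0.2278.

22.8%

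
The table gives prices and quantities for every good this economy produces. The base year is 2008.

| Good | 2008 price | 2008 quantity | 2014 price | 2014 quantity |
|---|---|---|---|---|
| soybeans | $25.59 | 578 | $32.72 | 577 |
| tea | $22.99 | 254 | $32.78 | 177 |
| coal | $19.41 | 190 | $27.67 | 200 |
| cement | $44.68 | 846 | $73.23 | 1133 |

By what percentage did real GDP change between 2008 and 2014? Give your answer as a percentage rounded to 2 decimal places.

Real GDP 2008 = Nominal GDP 2008 = 25.59·578 + 22.99·254 + 19.41·190 + 44.68·846 = 62117.66.
Real GDP 2014 (at 2008 prices) = 25.59·577 + 22.99·177 + 19.41·200 + 44.68·1133 = 73339.10.
Real growth = 73339.10/62117.66 − 1 = 0.1806.

18.06%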